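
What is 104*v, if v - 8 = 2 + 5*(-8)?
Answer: -3120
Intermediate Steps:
v = -30 (v = 8 + (2 + 5*(-8)) = 8 + (2 - 40) = 8 - 38 = -30)
104*v = 104*(-30) = -3120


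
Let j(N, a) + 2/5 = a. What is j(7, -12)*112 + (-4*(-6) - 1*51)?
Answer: -7079/5 ≈ -1415.8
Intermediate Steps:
j(N, a) = -⅖ + a
j(7, -12)*112 + (-4*(-6) - 1*51) = (-⅖ - 12)*112 + (-4*(-6) - 1*51) = -62/5*112 + (24 - 51) = -6944/5 - 27 = -7079/5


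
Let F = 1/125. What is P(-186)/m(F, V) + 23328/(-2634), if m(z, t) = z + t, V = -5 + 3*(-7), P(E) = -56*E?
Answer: -194736704/475437 ≈ -409.60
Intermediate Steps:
F = 1/125 ≈ 0.0080000
V = -26 (V = -5 - 21 = -26)
m(z, t) = t + z
P(-186)/m(F, V) + 23328/(-2634) = (-56*(-186))/(-26 + 1/125) + 23328/(-2634) = 10416/(-3249/125) + 23328*(-1/2634) = 10416*(-125/3249) - 3888/439 = -434000/1083 - 3888/439 = -194736704/475437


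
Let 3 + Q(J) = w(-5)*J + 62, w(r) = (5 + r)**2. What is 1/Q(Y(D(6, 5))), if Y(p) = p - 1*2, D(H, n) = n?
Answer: 1/59 ≈ 0.016949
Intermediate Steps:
Y(p) = -2 + p (Y(p) = p - 2 = -2 + p)
Q(J) = 59 (Q(J) = -3 + ((5 - 5)**2*J + 62) = -3 + (0**2*J + 62) = -3 + (0*J + 62) = -3 + (0 + 62) = -3 + 62 = 59)
1/Q(Y(D(6, 5))) = 1/59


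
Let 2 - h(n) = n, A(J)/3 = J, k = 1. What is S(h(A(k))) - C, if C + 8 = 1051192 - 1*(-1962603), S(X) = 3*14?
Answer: -3013745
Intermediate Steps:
A(J) = 3*J
h(n) = 2 - n
S(X) = 42
C = 3013787 (C = -8 + (1051192 - 1*(-1962603)) = -8 + (1051192 + 1962603) = -8 + 3013795 = 3013787)
S(h(A(k))) - C = 42 - 1*3013787 = 42 - 3013787 = -3013745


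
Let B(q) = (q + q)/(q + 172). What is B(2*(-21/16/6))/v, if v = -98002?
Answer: 7/134507745 ≈ 5.2042e-8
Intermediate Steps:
B(q) = 2*q/(172 + q) (B(q) = (2*q)/(172 + q) = 2*q/(172 + q))
B(2*(-21/16/6))/v = (2*(2*(-21/16/6))/(172 + 2*(-21/16/6)))/(-98002) = (2*(2*(-21*1/16*(1/6)))/(172 + 2*(-21*1/16*(1/6))))*(-1/98002) = (2*(2*(-21/16*1/6))/(172 + 2*(-21/16*1/6)))*(-1/98002) = (2*(2*(-7/32))/(172 + 2*(-7/32)))*(-1/98002) = (2*(-7/16)/(172 - 7/16))*(-1/98002) = (2*(-7/16)/(2745/16))*(-1/98002) = (2*(-7/16)*(16/2745))*(-1/98002) = -14/2745*(-1/98002) = 7/134507745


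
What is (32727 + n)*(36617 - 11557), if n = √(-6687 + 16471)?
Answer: 820138620 + 50120*√2446 ≈ 8.2262e+8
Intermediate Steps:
n = 2*√2446 (n = √9784 = 2*√2446 ≈ 98.914)
(32727 + n)*(36617 - 11557) = (32727 + 2*√2446)*(36617 - 11557) = (32727 + 2*√2446)*25060 = 820138620 + 50120*√2446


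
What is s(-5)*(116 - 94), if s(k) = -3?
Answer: -66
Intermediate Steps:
s(-5)*(116 - 94) = -3*(116 - 94) = -3*22 = -66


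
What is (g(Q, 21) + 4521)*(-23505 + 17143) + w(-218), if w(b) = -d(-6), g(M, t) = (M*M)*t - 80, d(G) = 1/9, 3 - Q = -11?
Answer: -489956707/9 ≈ -5.4440e+7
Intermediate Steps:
Q = 14 (Q = 3 - 1*(-11) = 3 + 11 = 14)
d(G) = 1/9
g(M, t) = -80 + t*M**2 (g(M, t) = M**2*t - 80 = t*M**2 - 80 = -80 + t*M**2)
w(b) = -1/9 (w(b) = -1*1/9 = -1/9)
(g(Q, 21) + 4521)*(-23505 + 17143) + w(-218) = ((-80 + 21*14**2) + 4521)*(-23505 + 17143) - 1/9 = ((-80 + 21*196) + 4521)*(-6362) - 1/9 = ((-80 + 4116) + 4521)*(-6362) - 1/9 = (4036 + 4521)*(-6362) - 1/9 = 8557*(-6362) - 1/9 = -54439634 - 1/9 = -489956707/9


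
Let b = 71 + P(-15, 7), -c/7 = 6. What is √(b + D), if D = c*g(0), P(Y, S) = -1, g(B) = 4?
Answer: 7*I*√2 ≈ 9.8995*I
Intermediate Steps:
c = -42 (c = -7*6 = -42)
D = -168 (D = -42*4 = -168)
b = 70 (b = 71 - 1 = 70)
√(b + D) = √(70 - 168) = √(-98) = 7*I*√2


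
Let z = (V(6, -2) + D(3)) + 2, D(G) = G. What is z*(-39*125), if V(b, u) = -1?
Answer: -19500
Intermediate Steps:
z = 4 (z = (-1 + 3) + 2 = 2 + 2 = 4)
z*(-39*125) = 4*(-39*125) = 4*(-4875) = -19500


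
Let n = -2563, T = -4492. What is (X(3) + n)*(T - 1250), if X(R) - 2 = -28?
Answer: 14866038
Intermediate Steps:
X(R) = -26 (X(R) = 2 - 28 = -26)
(X(3) + n)*(T - 1250) = (-26 - 2563)*(-4492 - 1250) = -2589*(-5742) = 14866038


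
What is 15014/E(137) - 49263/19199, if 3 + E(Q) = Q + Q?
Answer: 274903513/5202929 ≈ 52.836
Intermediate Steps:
E(Q) = -3 + 2*Q (E(Q) = -3 + (Q + Q) = -3 + 2*Q)
15014/E(137) - 49263/19199 = 15014/(-3 + 2*137) - 49263/19199 = 15014/(-3 + 274) - 49263*1/19199 = 15014/271 - 49263/19199 = 274903513/5202929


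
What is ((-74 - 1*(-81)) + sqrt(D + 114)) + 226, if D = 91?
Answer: 233 + sqrt(205) ≈ 247.32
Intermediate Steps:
((-74 - 1*(-81)) + sqrt(D + 114)) + 226 = ((-74 - 1*(-81)) + sqrt(91 + 114)) + 226 = ((-74 + 81) + sqrt(205)) + 226 = (7 + sqrt(205)) + 226 = 233 + sqrt(205)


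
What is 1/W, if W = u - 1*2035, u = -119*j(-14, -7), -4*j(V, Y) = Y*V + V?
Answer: 1/464 ≈ 0.0021552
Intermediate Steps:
j(V, Y) = -V/4 - V*Y/4 (j(V, Y) = -(Y*V + V)/4 = -(V*Y + V)/4 = -(V + V*Y)/4 = -V/4 - V*Y/4)
u = 2499 (u = -(-119)*(-14)*(1 - 7)/4 = -(-119)*(-14)*(-6)/4 = -119*(-21) = 2499)
W = 464 (W = 2499 - 1*2035 = 2499 - 2035 = 464)
1/W = 1/464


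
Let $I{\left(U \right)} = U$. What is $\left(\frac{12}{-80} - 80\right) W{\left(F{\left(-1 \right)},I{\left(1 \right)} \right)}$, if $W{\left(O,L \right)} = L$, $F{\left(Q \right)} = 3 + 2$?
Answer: $- \frac{1603}{20} \approx -80.15$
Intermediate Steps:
$F{\left(Q \right)} = 5$
$\left(\frac{12}{-80} - 80\right) W{\left(F{\left(-1 \right)},I{\left(1 \right)} \right)} = \left(\frac{12}{-80} - 80\right) 1 = \left(12 \left(- \frac{1}{80}\right) - 80\right) 1 = \left(- \frac{3}{20} - 80\right) 1 = \left(- \frac{1603}{20}\right) 1 = - \frac{1603}{20}$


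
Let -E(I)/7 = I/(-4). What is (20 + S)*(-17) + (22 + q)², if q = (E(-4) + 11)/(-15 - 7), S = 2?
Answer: 12346/121 ≈ 102.03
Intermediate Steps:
E(I) = 7*I/4 (E(I) = -7*I/(-4) = -7*I*(-1)/4 = -(-7)*I/4 = 7*I/4)
q = -2/11 (q = ((7/4)*(-4) + 11)/(-15 - 7) = (-7 + 11)/(-22) = 4*(-1/22) = -2/11 ≈ -0.18182)
(20 + S)*(-17) + (22 + q)² = (20 + 2)*(-17) + (22 - 2/11)² = 22*(-17) + (240/11)² = -374 + 57600/121 = 12346/121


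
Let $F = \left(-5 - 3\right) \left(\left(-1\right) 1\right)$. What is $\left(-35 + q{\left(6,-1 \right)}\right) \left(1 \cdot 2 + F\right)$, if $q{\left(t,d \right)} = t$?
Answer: $-290$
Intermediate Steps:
$F = 8$ ($F = \left(-8\right) \left(-1\right) = 8$)
$\left(-35 + q{\left(6,-1 \right)}\right) \left(1 \cdot 2 + F\right) = \left(-35 + 6\right) \left(1 \cdot 2 + 8\right) = - 29 \left(2 + 8\right) = \left(-29\right) 10 = -290$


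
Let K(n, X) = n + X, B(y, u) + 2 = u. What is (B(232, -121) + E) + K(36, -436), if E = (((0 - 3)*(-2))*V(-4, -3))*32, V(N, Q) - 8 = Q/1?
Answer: 437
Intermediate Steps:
V(N, Q) = 8 + Q (V(N, Q) = 8 + Q/1 = 8 + Q*1 = 8 + Q)
B(y, u) = -2 + u
E = 960 (E = (((0 - 3)*(-2))*(8 - 3))*32 = (-3*(-2)*5)*32 = (6*5)*32 = 30*32 = 960)
K(n, X) = X + n
(B(232, -121) + E) + K(36, -436) = ((-2 - 121) + 960) + (-436 + 36) = (-123 + 960) - 400 = 837 - 400 = 437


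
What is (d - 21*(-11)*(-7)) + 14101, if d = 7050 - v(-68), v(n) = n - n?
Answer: 19534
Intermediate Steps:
v(n) = 0
d = 7050 (d = 7050 - 1*0 = 7050 + 0 = 7050)
(d - 21*(-11)*(-7)) + 14101 = (7050 - 21*(-11)*(-7)) + 14101 = (7050 + 231*(-7)) + 14101 = (7050 - 1617) + 14101 = 5433 + 14101 = 19534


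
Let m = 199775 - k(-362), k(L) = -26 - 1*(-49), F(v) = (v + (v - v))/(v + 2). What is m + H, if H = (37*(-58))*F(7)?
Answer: 1782746/9 ≈ 1.9808e+5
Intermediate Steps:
F(v) = v/(2 + v) (F(v) = (v + 0)/(2 + v) = v/(2 + v))
k(L) = 23 (k(L) = -26 + 49 = 23)
H = -15022/9 (H = (37*(-58))*(7/(2 + 7)) = -15022/9 ≈ -1669.1)
m = 199752 (m = 199775 - 1*23 = 199775 - 23 = 199752)
m + H = 199752 - 15022/9 = 1782746/9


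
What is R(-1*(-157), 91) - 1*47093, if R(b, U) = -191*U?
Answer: -64474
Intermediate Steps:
R(-1*(-157), 91) - 1*47093 = -191*91 - 1*47093 = -17381 - 47093 = -64474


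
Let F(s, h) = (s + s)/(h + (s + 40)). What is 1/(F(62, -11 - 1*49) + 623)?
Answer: 21/13145 ≈ 0.0015976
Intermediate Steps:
F(s, h) = 2*s/(40 + h + s) (F(s, h) = (2*s)/(h + (40 + s)) = (2*s)/(40 + h + s) = 2*s/(40 + h + s))
1/(F(62, -11 - 1*49) + 623) = 1/(2*62/(40 + (-11 - 1*49) + 62) + 623) = 1/(2*62/(40 + (-11 - 49) + 62) + 623) = 1/(2*62/(40 - 60 + 62) + 623) = 1/(2*62/42 + 623) = 1/(2*62*(1/42) + 623) = 1/(62/21 + 623) = 1/(13145/21) = 21/13145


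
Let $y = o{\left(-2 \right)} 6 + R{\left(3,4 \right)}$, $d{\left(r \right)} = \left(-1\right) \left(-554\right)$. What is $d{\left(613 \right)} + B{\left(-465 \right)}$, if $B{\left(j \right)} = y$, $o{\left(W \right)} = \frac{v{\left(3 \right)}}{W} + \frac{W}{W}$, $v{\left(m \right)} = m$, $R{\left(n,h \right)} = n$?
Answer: $554$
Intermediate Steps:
$d{\left(r \right)} = 554$
$o{\left(W \right)} = 1 + \frac{3}{W}$ ($o{\left(W \right)} = \frac{3}{W} + \frac{W}{W} = \frac{3}{W} + 1 = 1 + \frac{3}{W}$)
$y = 0$ ($y = \frac{3 - 2}{-2} \cdot 6 + 3 = \left(- \frac{1}{2}\right) 1 \cdot 6 + 3 = \left(- \frac{1}{2}\right) 6 + 3 = -3 + 3 = 0$)
$B{\left(j \right)} = 0$
$d{\left(613 \right)} + B{\left(-465 \right)} = 554 + 0 = 554$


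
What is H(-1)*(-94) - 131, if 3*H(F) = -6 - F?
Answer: 77/3 ≈ 25.667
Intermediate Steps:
H(F) = -2 - F/3 (H(F) = (-6 - F)/3 = -2 - F/3)
H(-1)*(-94) - 131 = (-2 - ⅓*(-1))*(-94) - 131 = (-2 + ⅓)*(-94) - 131 = -5/3*(-94) - 131 = 470/3 - 131 = 77/3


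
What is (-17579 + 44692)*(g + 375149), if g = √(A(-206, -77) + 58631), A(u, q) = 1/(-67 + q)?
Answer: 10171414837 + 27113*√8442863/12 ≈ 1.0178e+10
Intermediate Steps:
g = √8442863/12 (g = √(1/(-67 - 77) + 58631) = √(1/(-144) + 58631) = √(-1/144 + 58631) = √(8442863/144) = √8442863/12 ≈ 242.14)
(-17579 + 44692)*(g + 375149) = (-17579 + 44692)*(√8442863/12 + 375149) = 27113*(375149 + √8442863/12) = 10171414837 + 27113*√8442863/12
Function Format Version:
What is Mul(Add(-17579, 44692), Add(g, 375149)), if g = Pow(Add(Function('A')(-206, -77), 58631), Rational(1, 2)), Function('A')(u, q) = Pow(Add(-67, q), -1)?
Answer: Add(10171414837, Mul(Rational(27113, 12), Pow(8442863, Rational(1, 2)))) ≈ 1.0178e+10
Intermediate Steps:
g = Mul(Rational(1, 12), Pow(8442863, Rational(1, 2))) (g = Pow(Add(Pow(Add(-67, -77), -1), 58631), Rational(1, 2)) = Pow(Add(Pow(-144, -1), 58631), Rational(1, 2)) = Pow(Add(Rational(-1, 144), 58631), Rational(1, 2)) = Pow(Rational(8442863, 144), Rational(1, 2)) = Mul(Rational(1, 12), Pow(8442863, Rational(1, 2))) ≈ 242.14)
Mul(Add(-17579, 44692), Add(g, 375149)) = Mul(Add(-17579, 44692), Add(Mul(Rational(1, 12), Pow(8442863, Rational(1, 2))), 375149)) = Mul(27113, Add(375149, Mul(Rational(1, 12), Pow(8442863, Rational(1, 2))))) = Add(10171414837, Mul(Rational(27113, 12), Pow(8442863, Rational(1, 2))))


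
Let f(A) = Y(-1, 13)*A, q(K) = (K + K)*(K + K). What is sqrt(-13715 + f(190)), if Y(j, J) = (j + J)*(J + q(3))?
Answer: sqrt(98005) ≈ 313.06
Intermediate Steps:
q(K) = 4*K**2 (q(K) = (2*K)*(2*K) = 4*K**2)
Y(j, J) = (36 + J)*(J + j) (Y(j, J) = (j + J)*(J + 4*3**2) = (J + j)*(J + 4*9) = (J + j)*(J + 36) = (J + j)*(36 + J) = (36 + J)*(J + j))
f(A) = 588*A (f(A) = (13**2 + 36*13 + 36*(-1) + 13*(-1))*A = (169 + 468 - 36 - 13)*A = 588*A)
sqrt(-13715 + f(190)) = sqrt(-13715 + 588*190) = sqrt(-13715 + 111720) = sqrt(98005)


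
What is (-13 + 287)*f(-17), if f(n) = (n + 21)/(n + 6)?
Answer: -1096/11 ≈ -99.636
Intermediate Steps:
f(n) = (21 + n)/(6 + n)
(-13 + 287)*f(-17) = (-13 + 287)*((21 - 17)/(6 - 17)) = 274*(4/(-11)) = 274*(-1/11*4) = 274*(-4/11) = -1096/11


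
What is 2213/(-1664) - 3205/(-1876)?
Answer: 295383/780416 ≈ 0.37849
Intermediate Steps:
2213/(-1664) - 3205/(-1876) = 2213*(-1/1664) - 3205*(-1/1876) = -2213/1664 + 3205/1876 = 295383/780416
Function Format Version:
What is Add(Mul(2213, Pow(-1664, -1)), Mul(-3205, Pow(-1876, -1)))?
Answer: Rational(295383, 780416) ≈ 0.37849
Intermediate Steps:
Add(Mul(2213, Pow(-1664, -1)), Mul(-3205, Pow(-1876, -1))) = Add(Mul(2213, Rational(-1, 1664)), Mul(-3205, Rational(-1, 1876))) = Add(Rational(-2213, 1664), Rational(3205, 1876)) = Rational(295383, 780416)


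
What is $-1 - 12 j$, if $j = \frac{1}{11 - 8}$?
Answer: $-5$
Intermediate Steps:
$j = \frac{1}{3} \approx 0.33333$
$-1 - 12 j = -1 - 4 = -5$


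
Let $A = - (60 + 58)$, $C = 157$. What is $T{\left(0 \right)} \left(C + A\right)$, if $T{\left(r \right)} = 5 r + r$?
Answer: $0$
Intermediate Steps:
$A = -118$ ($A = \left(-1\right) 118 = -118$)
$T{\left(r \right)} = 6 r$
$T{\left(0 \right)} \left(C + A\right) = 6 \cdot 0 \left(157 - 118\right) = 0 \cdot 39 = 0$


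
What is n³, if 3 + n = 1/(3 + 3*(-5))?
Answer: -50653/1728 ≈ -29.313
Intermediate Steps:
n = -37/12 (n = -3 + 1/(3 + 3*(-5)) = -3 + 1/(3 - 15) = -3 + 1/(-12) = -3 - 1/12 = -37/12 ≈ -3.0833)
n³ = (-37/12)³ = -50653/1728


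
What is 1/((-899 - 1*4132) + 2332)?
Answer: -1/2699 ≈ -0.00037051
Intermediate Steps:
1/((-899 - 1*4132) + 2332) = 1/((-899 - 4132) + 2332) = 1/(-5031 + 2332) = 1/(-2699) = -1/2699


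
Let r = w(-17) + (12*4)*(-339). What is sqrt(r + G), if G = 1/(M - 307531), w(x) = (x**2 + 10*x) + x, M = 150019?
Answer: I*sqrt(100294546896498)/78756 ≈ 127.16*I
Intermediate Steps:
w(x) = x**2 + 11*x
G = -1/157512 (G = 1/(150019 - 307531) = 1/(-157512) = -1/157512 ≈ -6.3487e-6)
r = -16170 (r = -17*(11 - 17) + (12*4)*(-339) = -17*(-6) + 48*(-339) = 102 - 16272 = -16170)
sqrt(r + G) = sqrt(-16170 - 1/157512) = sqrt(-2546969041/157512) = I*sqrt(100294546896498)/78756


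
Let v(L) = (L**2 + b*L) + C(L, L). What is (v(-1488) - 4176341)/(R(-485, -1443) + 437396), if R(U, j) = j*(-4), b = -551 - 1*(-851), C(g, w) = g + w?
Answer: -2411573/443168 ≈ -5.4417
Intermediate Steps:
b = 300 (b = -551 + 851 = 300)
R(U, j) = -4*j
v(L) = L**2 + 302*L (v(L) = (L**2 + 300*L) + (L + L) = (L**2 + 300*L) + 2*L = L**2 + 302*L)
(v(-1488) - 4176341)/(R(-485, -1443) + 437396) = (-1488*(302 - 1488) - 4176341)/(-4*(-1443) + 437396) = (-1488*(-1186) - 4176341)/(5772 + 437396) = (1764768 - 4176341)/443168 = -2411573*1/443168 = -2411573/443168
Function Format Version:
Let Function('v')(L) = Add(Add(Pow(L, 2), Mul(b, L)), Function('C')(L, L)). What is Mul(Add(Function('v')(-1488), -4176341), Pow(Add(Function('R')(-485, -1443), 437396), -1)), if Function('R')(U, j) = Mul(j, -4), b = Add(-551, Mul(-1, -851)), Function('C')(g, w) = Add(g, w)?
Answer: Rational(-2411573, 443168) ≈ -5.4417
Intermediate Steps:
b = 300 (b = Add(-551, 851) = 300)
Function('R')(U, j) = Mul(-4, j)
Function('v')(L) = Add(Pow(L, 2), Mul(302, L)) (Function('v')(L) = Add(Add(Pow(L, 2), Mul(300, L)), Add(L, L)) = Add(Add(Pow(L, 2), Mul(300, L)), Mul(2, L)) = Add(Pow(L, 2), Mul(302, L)))
Mul(Add(Function('v')(-1488), -4176341), Pow(Add(Function('R')(-485, -1443), 437396), -1)) = Mul(Add(Mul(-1488, Add(302, -1488)), -4176341), Pow(Add(Mul(-4, -1443), 437396), -1)) = Mul(Add(Mul(-1488, -1186), -4176341), Pow(Add(5772, 437396), -1)) = Mul(Add(1764768, -4176341), Pow(443168, -1)) = Mul(-2411573, Rational(1, 443168)) = Rational(-2411573, 443168)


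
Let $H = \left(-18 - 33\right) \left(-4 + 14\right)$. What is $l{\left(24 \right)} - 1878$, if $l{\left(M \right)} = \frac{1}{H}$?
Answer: $- \frac{957781}{510} \approx -1878.0$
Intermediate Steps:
$H = -510$ ($H = \left(-51\right) 10 = -510$)
$l{\left(M \right)} = - \frac{1}{510}$ ($l{\left(M \right)} = \frac{1}{-510} = - \frac{1}{510}$)
$l{\left(24 \right)} - 1878 = - \frac{1}{510} - 1878 = - \frac{957781}{510}$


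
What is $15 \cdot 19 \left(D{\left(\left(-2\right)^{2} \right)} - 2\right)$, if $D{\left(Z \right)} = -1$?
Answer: $-855$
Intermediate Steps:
$15 \cdot 19 \left(D{\left(\left(-2\right)^{2} \right)} - 2\right) = 15 \cdot 19 \left(-1 - 2\right) = 285 \left(-1 - 2\right) = 285 \left(-3\right) = -855$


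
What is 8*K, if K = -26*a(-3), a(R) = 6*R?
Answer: 3744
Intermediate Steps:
K = 468 (K = -156*(-3) = -26*(-18) = 468)
8*K = 8*468 = 3744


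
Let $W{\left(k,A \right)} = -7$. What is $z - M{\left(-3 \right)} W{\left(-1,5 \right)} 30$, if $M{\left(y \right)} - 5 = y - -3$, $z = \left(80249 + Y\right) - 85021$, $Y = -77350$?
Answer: $-81072$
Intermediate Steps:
$z = -82122$ ($z = \left(80249 - 77350\right) - 85021 = 2899 - 85021 = -82122$)
$M{\left(y \right)} = 8 + y$ ($M{\left(y \right)} = 5 + \left(y - -3\right) = 5 + \left(y + 3\right) = 5 + \left(3 + y\right) = 8 + y$)
$z - M{\left(-3 \right)} W{\left(-1,5 \right)} 30 = -82122 - \left(8 - 3\right) \left(-7\right) 30 = -82122 - 5 \left(-7\right) 30 = -82122 - \left(-35\right) 30 = -82122 - -1050 = -82122 + 1050 = -81072$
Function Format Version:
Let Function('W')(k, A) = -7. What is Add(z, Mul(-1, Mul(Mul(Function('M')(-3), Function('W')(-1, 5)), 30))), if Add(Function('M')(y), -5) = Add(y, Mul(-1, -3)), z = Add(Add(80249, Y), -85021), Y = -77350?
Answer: -81072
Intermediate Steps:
z = -82122 (z = Add(Add(80249, -77350), -85021) = Add(2899, -85021) = -82122)
Function('M')(y) = Add(8, y) (Function('M')(y) = Add(5, Add(y, Mul(-1, -3))) = Add(5, Add(y, 3)) = Add(5, Add(3, y)) = Add(8, y))
Add(z, Mul(-1, Mul(Mul(Function('M')(-3), Function('W')(-1, 5)), 30))) = Add(-82122, Mul(-1, Mul(Mul(Add(8, -3), -7), 30))) = Add(-82122, Mul(-1, Mul(Mul(5, -7), 30))) = Add(-82122, Mul(-1, Mul(-35, 30))) = Add(-82122, Mul(-1, -1050)) = Add(-82122, 1050) = -81072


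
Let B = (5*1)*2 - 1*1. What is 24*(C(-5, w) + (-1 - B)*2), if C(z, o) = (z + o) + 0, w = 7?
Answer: -432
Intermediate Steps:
B = 9 (B = 5*2 - 1 = 10 - 1 = 9)
C(z, o) = o + z (C(z, o) = (o + z) + 0 = o + z)
24*(C(-5, w) + (-1 - B)*2) = 24*((7 - 5) + (-1 - 1*9)*2) = 24*(2 + (-1 - 9)*2) = 24*(2 - 10*2) = 24*(2 - 20) = 24*(-18) = -432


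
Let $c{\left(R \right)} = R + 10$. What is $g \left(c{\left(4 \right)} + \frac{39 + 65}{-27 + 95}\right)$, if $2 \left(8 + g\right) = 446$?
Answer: $\frac{56760}{17} \approx 3338.8$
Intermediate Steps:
$g = 215$ ($g = -8 + \frac{1}{2} \cdot 446 = -8 + 223 = 215$)
$c{\left(R \right)} = 10 + R$
$g \left(c{\left(4 \right)} + \frac{39 + 65}{-27 + 95}\right) = 215 \left(\left(10 + 4\right) + \frac{39 + 65}{-27 + 95}\right) = 215 \left(14 + \frac{104}{68}\right) = 215 \left(14 + 104 \cdot \frac{1}{68}\right) = 215 \left(14 + \frac{26}{17}\right) = 215 \cdot \frac{264}{17} = \frac{56760}{17}$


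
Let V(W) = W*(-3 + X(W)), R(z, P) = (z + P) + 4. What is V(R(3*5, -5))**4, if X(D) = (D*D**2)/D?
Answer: 53301739046416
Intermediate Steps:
X(D) = D**2 (X(D) = D**3/D = D**2)
R(z, P) = 4 + P + z (R(z, P) = (P + z) + 4 = 4 + P + z)
V(W) = W*(-3 + W**2)
V(R(3*5, -5))**4 = ((4 - 5 + 3*5)*(-3 + (4 - 5 + 3*5)**2))**4 = ((4 - 5 + 15)*(-3 + (4 - 5 + 15)**2))**4 = (14*(-3 + 14**2))**4 = (14*(-3 + 196))**4 = (14*193)**4 = 2702**4 = 53301739046416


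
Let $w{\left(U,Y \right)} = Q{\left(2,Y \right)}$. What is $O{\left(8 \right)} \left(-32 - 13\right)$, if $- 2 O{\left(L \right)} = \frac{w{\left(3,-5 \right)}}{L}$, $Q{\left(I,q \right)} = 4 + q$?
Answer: $- \frac{45}{16} \approx -2.8125$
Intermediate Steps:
$w{\left(U,Y \right)} = 4 + Y$
$O{\left(L \right)} = \frac{1}{2 L}$ ($O{\left(L \right)} = - \frac{\left(4 - 5\right) \frac{1}{L}}{2} = - \frac{\left(-1\right) \frac{1}{L}}{2} = \frac{1}{2 L}$)
$O{\left(8 \right)} \left(-32 - 13\right) = \frac{1}{2 \cdot 8} \left(-32 - 13\right) = \frac{1}{2} \cdot \frac{1}{8} \left(-45\right) = \frac{1}{16} \left(-45\right) = - \frac{45}{16}$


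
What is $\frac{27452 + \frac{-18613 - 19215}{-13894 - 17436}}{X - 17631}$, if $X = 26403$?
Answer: $\frac{71675749}{22902230} \approx 3.1296$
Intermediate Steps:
$\frac{27452 + \frac{-18613 - 19215}{-13894 - 17436}}{X - 17631} = \frac{27452 + \frac{-18613 - 19215}{-13894 - 17436}}{26403 - 17631} = \frac{27452 - \frac{37828}{-31330}}{8772} = \left(27452 - - \frac{18914}{15665}\right) \frac{1}{8772} = \left(27452 + \frac{18914}{15665}\right) \frac{1}{8772} = \frac{430054494}{15665} \cdot \frac{1}{8772} = \frac{71675749}{22902230}$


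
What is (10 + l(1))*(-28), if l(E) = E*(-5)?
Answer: -140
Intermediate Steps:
l(E) = -5*E
(10 + l(1))*(-28) = (10 - 5*1)*(-28) = (10 - 5)*(-28) = 5*(-28) = -140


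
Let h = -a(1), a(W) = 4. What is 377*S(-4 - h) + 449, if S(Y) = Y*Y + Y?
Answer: 449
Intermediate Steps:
h = -4 (h = -1*4 = -4)
S(Y) = Y + Y**2 (S(Y) = Y**2 + Y = Y + Y**2)
377*S(-4 - h) + 449 = 377*((-4 - 1*(-4))*(1 + (-4 - 1*(-4)))) + 449 = 377*((-4 + 4)*(1 + (-4 + 4))) + 449 = 377*(0*(1 + 0)) + 449 = 377*(0*1) + 449 = 377*0 + 449 = 0 + 449 = 449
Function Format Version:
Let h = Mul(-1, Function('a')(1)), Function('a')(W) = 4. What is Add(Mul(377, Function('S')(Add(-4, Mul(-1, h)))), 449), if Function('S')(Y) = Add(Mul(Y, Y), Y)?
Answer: 449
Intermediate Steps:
h = -4 (h = Mul(-1, 4) = -4)
Function('S')(Y) = Add(Y, Pow(Y, 2)) (Function('S')(Y) = Add(Pow(Y, 2), Y) = Add(Y, Pow(Y, 2)))
Add(Mul(377, Function('S')(Add(-4, Mul(-1, h)))), 449) = Add(Mul(377, Mul(Add(-4, Mul(-1, -4)), Add(1, Add(-4, Mul(-1, -4))))), 449) = Add(Mul(377, Mul(Add(-4, 4), Add(1, Add(-4, 4)))), 449) = Add(Mul(377, Mul(0, Add(1, 0))), 449) = Add(Mul(377, Mul(0, 1)), 449) = Add(Mul(377, 0), 449) = Add(0, 449) = 449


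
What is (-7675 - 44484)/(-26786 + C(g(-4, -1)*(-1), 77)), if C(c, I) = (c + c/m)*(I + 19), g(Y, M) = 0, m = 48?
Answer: 52159/26786 ≈ 1.9472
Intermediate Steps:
C(c, I) = 49*c*(19 + I)/48 (C(c, I) = (c + c/48)*(I + 19) = (c + c*(1/48))*(19 + I) = (c + c/48)*(19 + I) = (49*c/48)*(19 + I) = 49*c*(19 + I)/48)
(-7675 - 44484)/(-26786 + C(g(-4, -1)*(-1), 77)) = (-7675 - 44484)/(-26786 + 49*(0*(-1))*(19 + 77)/48) = -52159/(-26786 + (49/48)*0*96) = -52159/(-26786 + 0) = -52159/(-26786) = -52159*(-1/26786) = 52159/26786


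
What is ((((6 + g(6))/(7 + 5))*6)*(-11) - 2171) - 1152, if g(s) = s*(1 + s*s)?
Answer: -4577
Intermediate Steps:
g(s) = s*(1 + s**2)
((((6 + g(6))/(7 + 5))*6)*(-11) - 2171) - 1152 = ((((6 + (6 + 6**3))/(7 + 5))*6)*(-11) - 2171) - 1152 = ((((6 + (6 + 216))/12)*6)*(-11) - 2171) - 1152 = ((((6 + 222)*(1/12))*6)*(-11) - 2171) - 1152 = (((228*(1/12))*6)*(-11) - 2171) - 1152 = ((19*6)*(-11) - 2171) - 1152 = (114*(-11) - 2171) - 1152 = (-1254 - 2171) - 1152 = -3425 - 1152 = -4577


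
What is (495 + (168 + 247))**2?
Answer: 828100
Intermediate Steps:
(495 + (168 + 247))**2 = (495 + 415)**2 = 910**2 = 828100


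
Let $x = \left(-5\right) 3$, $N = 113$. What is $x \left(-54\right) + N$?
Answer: $923$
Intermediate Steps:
$x = -15$
$x \left(-54\right) + N = \left(-15\right) \left(-54\right) + 113 = 810 + 113 = 923$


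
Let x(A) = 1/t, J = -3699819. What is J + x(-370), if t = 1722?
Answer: -6371088317/1722 ≈ -3.6998e+6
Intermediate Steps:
x(A) = 1/1722
J + x(-370) = -3699819 + 1/1722 = -6371088317/1722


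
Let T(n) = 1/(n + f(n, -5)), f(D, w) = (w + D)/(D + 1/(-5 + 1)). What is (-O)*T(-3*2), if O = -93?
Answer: -2325/106 ≈ -21.934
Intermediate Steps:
f(D, w) = (D + w)/(-¼ + D) (f(D, w) = (D + w)/(D + 1/(-4)) = (D + w)/(D - ¼) = (D + w)/(-¼ + D))
T(n) = 1/(n + 4*(-5 + n)/(-1 + 4*n)) (T(n) = 1/(n + 4*(n - 5)/(-1 + 4*n)) = 1/(n + 4*(-5 + n)/(-1 + 4*n)))
(-O)*T(-3*2) = (-1*(-93))*((-1 + 4*(-3*2))/(-20 + 3*(-3*2) + 4*(-3*2)²)) = 93*((-1 + 4*(-6))/(-20 + 3*(-6) + 4*(-6)²)) = 93*((-1 - 24)/(-20 - 18 + 4*36)) = 93*(-25/(-20 - 18 + 144)) = 93*(-25/106) = -2325/106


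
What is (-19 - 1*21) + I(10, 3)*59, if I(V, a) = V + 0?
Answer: 550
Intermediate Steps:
I(V, a) = V
(-19 - 1*21) + I(10, 3)*59 = (-19 - 1*21) + 10*59 = (-19 - 21) + 590 = -40 + 590 = 550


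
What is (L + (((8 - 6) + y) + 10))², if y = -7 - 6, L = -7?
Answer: 64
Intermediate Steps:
y = -13
(L + (((8 - 6) + y) + 10))² = (-7 + (((8 - 6) - 13) + 10))² = (-7 + ((2 - 13) + 10))² = (-7 + (-11 + 10))² = (-7 - 1)² = (-8)² = 64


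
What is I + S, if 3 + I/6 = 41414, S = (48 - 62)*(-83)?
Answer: 249628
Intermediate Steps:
S = 1162 (S = -14*(-83) = 1162)
I = 248466 (I = -18 + 6*41414 = -18 + 248484 = 248466)
I + S = 248466 + 1162 = 249628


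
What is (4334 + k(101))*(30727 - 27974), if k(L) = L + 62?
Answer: 12380241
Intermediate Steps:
k(L) = 62 + L
(4334 + k(101))*(30727 - 27974) = (4334 + (62 + 101))*(30727 - 27974) = (4334 + 163)*2753 = 4497*2753 = 12380241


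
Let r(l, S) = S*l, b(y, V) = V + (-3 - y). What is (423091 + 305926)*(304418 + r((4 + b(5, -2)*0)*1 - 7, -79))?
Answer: 222098674135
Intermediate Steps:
b(y, V) = -3 + V - y
(423091 + 305926)*(304418 + r((4 + b(5, -2)*0)*1 - 7, -79)) = (423091 + 305926)*(304418 - 79*((4 + (-3 - 2 - 1*5)*0)*1 - 7)) = 729017*(304418 - 79*((4 + (-3 - 2 - 5)*0)*1 - 7)) = 729017*(304418 - 79*((4 - 10*0)*1 - 7)) = 729017*(304418 - 79*((4 + 0)*1 - 7)) = 729017*(304418 - 79*(4*1 - 7)) = 729017*(304418 - 79*(4 - 7)) = 729017*(304418 - 79*(-3)) = 729017*(304418 + 237) = 729017*304655 = 222098674135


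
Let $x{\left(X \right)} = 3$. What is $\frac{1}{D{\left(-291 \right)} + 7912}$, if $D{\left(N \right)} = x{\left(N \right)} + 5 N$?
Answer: $\frac{1}{6460} \approx 0.0001548$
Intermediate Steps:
$D{\left(N \right)} = 3 + 5 N$
$\frac{1}{D{\left(-291 \right)} + 7912} = \frac{1}{\left(3 + 5 \left(-291\right)\right) + 7912} = \frac{1}{\left(3 - 1455\right) + 7912} = \frac{1}{-1452 + 7912} = \frac{1}{6460}$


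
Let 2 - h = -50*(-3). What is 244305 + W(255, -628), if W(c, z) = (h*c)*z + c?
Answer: 23945280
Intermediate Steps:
h = -148 (h = 2 - (-50)*(-3) = 2 - 1*150 = 2 - 150 = -148)
W(c, z) = c - 148*c*z (W(c, z) = (-148*c)*z + c = -148*c*z + c = c - 148*c*z)
244305 + W(255, -628) = 244305 + 255*(1 - 148*(-628)) = 244305 + 255*(1 + 92944) = 244305 + 255*92945 = 244305 + 23700975 = 23945280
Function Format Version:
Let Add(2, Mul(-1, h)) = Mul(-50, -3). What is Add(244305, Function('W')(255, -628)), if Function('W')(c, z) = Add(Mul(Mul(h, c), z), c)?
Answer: 23945280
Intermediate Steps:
h = -148 (h = Add(2, Mul(-1, Mul(-50, -3))) = Add(2, Mul(-1, 150)) = Add(2, -150) = -148)
Function('W')(c, z) = Add(c, Mul(-148, c, z)) (Function('W')(c, z) = Add(Mul(Mul(-148, c), z), c) = Add(Mul(-148, c, z), c) = Add(c, Mul(-148, c, z)))
Add(244305, Function('W')(255, -628)) = Add(244305, Mul(255, Add(1, Mul(-148, -628)))) = Add(244305, Mul(255, Add(1, 92944))) = Add(244305, Mul(255, 92945)) = Add(244305, 23700975) = 23945280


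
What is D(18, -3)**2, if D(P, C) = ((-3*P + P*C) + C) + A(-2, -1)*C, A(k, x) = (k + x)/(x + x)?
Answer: 53361/4 ≈ 13340.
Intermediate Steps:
A(k, x) = (k + x)/(2*x) (A(k, x) = (k + x)/((2*x)) = (k + x)*(1/(2*x)) = (k + x)/(2*x))
D(P, C) = -3*P + 5*C/2 + C*P (D(P, C) = ((-3*P + P*C) + C) + ((1/2)*(-2 - 1)/(-1))*C = ((-3*P + C*P) + C) + ((1/2)*(-1)*(-3))*C = (C - 3*P + C*P) + 3*C/2 = -3*P + 5*C/2 + C*P)
D(18, -3)**2 = (-3*18 + (5/2)*(-3) - 3*18)**2 = (-54 - 15/2 - 54)**2 = (-231/2)**2 = 53361/4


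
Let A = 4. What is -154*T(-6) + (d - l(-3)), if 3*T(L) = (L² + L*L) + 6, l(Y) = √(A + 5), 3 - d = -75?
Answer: -3929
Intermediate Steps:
d = 78 (d = 3 - 1*(-75) = 3 + 75 = 78)
l(Y) = 3 (l(Y) = √(4 + 5) = √9 = 3)
T(L) = 2 + 2*L²/3 (T(L) = ((L² + L*L) + 6)/3 = ((L² + L²) + 6)/3 = (2*L² + 6)/3 = (6 + 2*L²)/3 = 2 + 2*L²/3)
-154*T(-6) + (d - l(-3)) = -154*(2 + (⅔)*(-6)²) + (78 - 1*3) = -154*(2 + (⅔)*36) + (78 - 3) = -154*(2 + 24) + 75 = -154*26 + 75 = -4004 + 75 = -3929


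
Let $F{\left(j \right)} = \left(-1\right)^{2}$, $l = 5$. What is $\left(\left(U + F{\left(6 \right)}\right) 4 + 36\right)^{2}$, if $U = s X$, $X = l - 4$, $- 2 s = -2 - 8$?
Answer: $3600$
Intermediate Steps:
$s = 5$ ($s = - \frac{-2 - 8}{2} = \left(- \frac{1}{2}\right) \left(-10\right) = 5$)
$F{\left(j \right)} = 1$
$X = 1$ ($X = 5 - 4 = 1$)
$U = 5$ ($U = 5 \cdot 1 = 5$)
$\left(\left(U + F{\left(6 \right)}\right) 4 + 36\right)^{2} = \left(\left(5 + 1\right) 4 + 36\right)^{2} = \left(6 \cdot 4 + 36\right)^{2} = \left(24 + 36\right)^{2} = 60^{2} = 3600$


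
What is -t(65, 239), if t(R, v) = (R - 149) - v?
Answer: 323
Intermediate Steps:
t(R, v) = -149 + R - v (t(R, v) = (-149 + R) - v = -149 + R - v)
-t(65, 239) = -(-149 + 65 - 1*239) = -(-149 + 65 - 239) = -1*(-323) = 323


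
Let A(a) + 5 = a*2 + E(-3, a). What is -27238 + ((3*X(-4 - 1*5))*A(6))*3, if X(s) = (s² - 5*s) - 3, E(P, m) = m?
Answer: -12847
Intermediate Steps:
A(a) = -5 + 3*a (A(a) = -5 + (a*2 + a) = -5 + (2*a + a) = -5 + 3*a)
X(s) = -3 + s² - 5*s
-27238 + ((3*X(-4 - 1*5))*A(6))*3 = -27238 + ((3*(-3 + (-4 - 1*5)² - 5*(-4 - 1*5)))*(-5 + 3*6))*3 = -27238 + ((3*(-3 + (-4 - 5)² - 5*(-4 - 5)))*(-5 + 18))*3 = -27238 + ((3*(-3 + (-9)² - 5*(-9)))*13)*3 = -27238 + ((3*(-3 + 81 + 45))*13)*3 = -27238 + ((3*123)*13)*3 = -27238 + (369*13)*3 = -27238 + 4797*3 = -27238 + 14391 = -12847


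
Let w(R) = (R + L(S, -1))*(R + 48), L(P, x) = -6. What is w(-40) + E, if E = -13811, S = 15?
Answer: -14179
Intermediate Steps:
w(R) = (-6 + R)*(48 + R) (w(R) = (R - 6)*(R + 48) = (-6 + R)*(48 + R))
w(-40) + E = (-288 + (-40)² + 42*(-40)) - 13811 = (-288 + 1600 - 1680) - 13811 = -368 - 13811 = -14179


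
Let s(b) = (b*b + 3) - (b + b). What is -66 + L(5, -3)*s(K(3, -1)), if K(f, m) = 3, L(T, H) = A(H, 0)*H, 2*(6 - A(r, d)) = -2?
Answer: -192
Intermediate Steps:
A(r, d) = 7 (A(r, d) = 6 - 1/2*(-2) = 6 + 1 = 7)
L(T, H) = 7*H
s(b) = 3 + b**2 - 2*b (s(b) = (b**2 + 3) - 2*b = (3 + b**2) - 2*b = 3 + b**2 - 2*b)
-66 + L(5, -3)*s(K(3, -1)) = -66 + (7*(-3))*(3 + 3**2 - 2*3) = -66 - 21*(3 + 9 - 6) = -66 - 21*6 = -66 - 126 = -192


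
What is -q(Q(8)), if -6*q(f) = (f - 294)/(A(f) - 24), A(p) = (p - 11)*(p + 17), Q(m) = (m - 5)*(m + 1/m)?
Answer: -2876/33881 ≈ -0.084885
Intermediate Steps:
Q(m) = (-5 + m)*(m + 1/m)
A(p) = (-11 + p)*(17 + p)
q(f) = -(-294 + f)/(6*(-211 + f² + 6*f)) (q(f) = -(f - 294)/(6*((-187 + f² + 6*f) - 24)) = -(-294 + f)/(6*(-211 + f² + 6*f)))
-q(Q(8)) = -(294 - (1 + 8² - 5*8 - 5/8))/(6*(-211 + (1 + 8² - 5*8 - 5/8)² + 6*(1 + 8² - 5*8 - 5/8))) = -(294 - (1 + 64 - 40 - 5*⅛))/(6*(-211 + (1 + 64 - 40 - 5*⅛)² + 6*(1 + 64 - 40 - 5*⅛))) = -(294 - (1 + 64 - 40 - 5/8))/(6*(-211 + (1 + 64 - 40 - 5/8)² + 6*(1 + 64 - 40 - 5/8))) = -(294 - 1*195/8)/(6*(-211 + (195/8)² + 6*(195/8))) = -(294 - 195/8)/(6*(-211 + 38025/64 + 585/4)) = -2157/(6*33881/64*8) = -64*2157/(6*33881*8) = -1*2876/33881 = -2876/33881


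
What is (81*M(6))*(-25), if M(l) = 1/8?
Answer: -2025/8 ≈ -253.13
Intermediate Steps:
M(l) = 1/8
(81*M(6))*(-25) = (81*(1/8))*(-25) = (81/8)*(-25) = -2025/8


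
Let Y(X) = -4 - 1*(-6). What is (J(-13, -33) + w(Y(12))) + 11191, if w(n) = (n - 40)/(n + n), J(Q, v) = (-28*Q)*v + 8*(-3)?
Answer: -1709/2 ≈ -854.50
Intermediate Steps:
J(Q, v) = -24 - 28*Q*v (J(Q, v) = -28*Q*v - 24 = -24 - 28*Q*v)
Y(X) = 2 (Y(X) = -4 + 6 = 2)
w(n) = (-40 + n)/(2*n) (w(n) = (-40 + n)/((2*n)) = (-40 + n)*(1/(2*n)) = (-40 + n)/(2*n))
(J(-13, -33) + w(Y(12))) + 11191 = ((-24 - 28*(-13)*(-33)) + (½)*(-40 + 2)/2) + 11191 = ((-24 - 12012) + (½)*(½)*(-38)) + 11191 = (-12036 - 19/2) + 11191 = -24091/2 + 11191 = -1709/2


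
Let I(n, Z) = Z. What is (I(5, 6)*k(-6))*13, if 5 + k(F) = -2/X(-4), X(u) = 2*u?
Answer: -741/2 ≈ -370.50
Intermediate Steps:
k(F) = -19/4 (k(F) = -5 - 2/(2*(-4)) = -5 - 2/(-8) = -5 - 2*(-1/8) = -5 + 1/4 = -19/4)
(I(5, 6)*k(-6))*13 = (6*(-19/4))*13 = -57/2*13 = -741/2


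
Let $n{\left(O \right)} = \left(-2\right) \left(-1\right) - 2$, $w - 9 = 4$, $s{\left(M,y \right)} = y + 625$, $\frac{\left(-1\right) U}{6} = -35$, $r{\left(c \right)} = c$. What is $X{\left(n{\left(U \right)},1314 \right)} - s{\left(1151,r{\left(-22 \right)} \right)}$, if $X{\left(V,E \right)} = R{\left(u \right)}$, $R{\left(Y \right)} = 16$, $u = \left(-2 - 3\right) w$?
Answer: $-587$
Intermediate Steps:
$U = 210$ ($U = \left(-6\right) \left(-35\right) = 210$)
$s{\left(M,y \right)} = 625 + y$
$w = 13$ ($w = 9 + 4 = 13$)
$n{\left(O \right)} = 0$ ($n{\left(O \right)} = 2 - 2 = 0$)
$u = -65$ ($u = \left(-2 - 3\right) 13 = \left(-5\right) 13 = -65$)
$X{\left(V,E \right)} = 16$
$X{\left(n{\left(U \right)},1314 \right)} - s{\left(1151,r{\left(-22 \right)} \right)} = 16 - \left(625 - 22\right) = 16 - 603 = -587$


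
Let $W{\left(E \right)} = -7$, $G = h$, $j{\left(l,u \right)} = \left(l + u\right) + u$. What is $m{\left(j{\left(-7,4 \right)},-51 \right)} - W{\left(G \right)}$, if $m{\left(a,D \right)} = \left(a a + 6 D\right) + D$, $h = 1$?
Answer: $-349$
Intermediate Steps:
$j{\left(l,u \right)} = l + 2 u$
$m{\left(a,D \right)} = a^{2} + 7 D$ ($m{\left(a,D \right)} = \left(a^{2} + 6 D\right) + D = a^{2} + 7 D$)
$G = 1$
$m{\left(j{\left(-7,4 \right)},-51 \right)} - W{\left(G \right)} = \left(\left(-7 + 2 \cdot 4\right)^{2} + 7 \left(-51\right)\right) - -7 = \left(\left(-7 + 8\right)^{2} - 357\right) + 7 = \left(1^{2} - 357\right) + 7 = \left(1 - 357\right) + 7 = -356 + 7 = -349$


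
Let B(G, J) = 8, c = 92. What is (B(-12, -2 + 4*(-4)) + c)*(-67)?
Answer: -6700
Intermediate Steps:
(B(-12, -2 + 4*(-4)) + c)*(-67) = (8 + 92)*(-67) = 100*(-67) = -6700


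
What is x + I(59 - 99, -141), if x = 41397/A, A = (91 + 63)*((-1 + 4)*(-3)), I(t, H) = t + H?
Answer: -97421/462 ≈ -210.87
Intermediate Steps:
I(t, H) = H + t
A = -1386 (A = 154*(3*(-3)) = 154*(-9) = -1386)
x = -13799/462 (x = 41397/(-1386) = 41397*(-1/1386) = -13799/462 ≈ -29.868)
x + I(59 - 99, -141) = -13799/462 + (-141 + (59 - 99)) = -13799/462 + (-141 - 40) = -13799/462 - 181 = -97421/462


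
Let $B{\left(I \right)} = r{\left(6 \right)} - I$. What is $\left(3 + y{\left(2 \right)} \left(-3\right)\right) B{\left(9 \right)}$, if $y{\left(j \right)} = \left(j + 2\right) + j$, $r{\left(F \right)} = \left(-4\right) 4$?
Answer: $375$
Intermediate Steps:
$r{\left(F \right)} = -16$
$B{\left(I \right)} = -16 - I$
$y{\left(j \right)} = 2 + 2 j$ ($y{\left(j \right)} = \left(2 + j\right) + j = 2 + 2 j$)
$\left(3 + y{\left(2 \right)} \left(-3\right)\right) B{\left(9 \right)} = \left(3 + \left(2 + 2 \cdot 2\right) \left(-3\right)\right) \left(-16 - 9\right) = \left(3 + \left(2 + 4\right) \left(-3\right)\right) \left(-16 - 9\right) = \left(3 + 6 \left(-3\right)\right) \left(-25\right) = \left(3 - 18\right) \left(-25\right) = \left(-15\right) \left(-25\right) = 375$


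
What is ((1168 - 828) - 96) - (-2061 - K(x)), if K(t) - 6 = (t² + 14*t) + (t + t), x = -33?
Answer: 2872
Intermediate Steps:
K(t) = 6 + t² + 16*t (K(t) = 6 + ((t² + 14*t) + (t + t)) = 6 + ((t² + 14*t) + 2*t) = 6 + (t² + 16*t) = 6 + t² + 16*t)
((1168 - 828) - 96) - (-2061 - K(x)) = ((1168 - 828) - 96) - (-2061 - (6 + (-33)² + 16*(-33))) = (340 - 96) - (-2061 - (6 + 1089 - 528)) = 244 - (-2061 - 1*567) = 244 - (-2061 - 567) = 244 - 1*(-2628) = 244 + 2628 = 2872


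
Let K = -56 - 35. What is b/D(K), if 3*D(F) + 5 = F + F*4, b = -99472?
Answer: 74604/115 ≈ 648.73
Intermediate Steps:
K = -91
D(F) = -5/3 + 5*F/3 (D(F) = -5/3 + (F + F*4)/3 = -5/3 + (F + 4*F)/3 = -5/3 + (5*F)/3 = -5/3 + 5*F/3)
b/D(K) = -99472/(-5/3 + (5/3)*(-91)) = -99472/(-5/3 - 455/3) = -99472/(-460/3) = -99472*(-3/460) = 74604/115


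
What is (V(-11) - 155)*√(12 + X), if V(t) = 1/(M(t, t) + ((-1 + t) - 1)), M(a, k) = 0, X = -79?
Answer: -2016*I*√67/13 ≈ -1269.4*I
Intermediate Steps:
V(t) = 1/(-2 + t) (V(t) = 1/(0 + ((-1 + t) - 1)) = 1/(0 + (-2 + t)) = 1/(-2 + t))
(V(-11) - 155)*√(12 + X) = (1/(-2 - 11) - 155)*√(12 - 79) = (1/(-13) - 155)*√(-67) = (-1/13 - 155)*(I*√67) = -2016*I*√67/13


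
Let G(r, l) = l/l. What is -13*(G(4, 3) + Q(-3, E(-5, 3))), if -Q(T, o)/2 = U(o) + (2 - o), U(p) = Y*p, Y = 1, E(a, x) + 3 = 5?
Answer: 39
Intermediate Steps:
E(a, x) = 2 (E(a, x) = -3 + 5 = 2)
G(r, l) = 1
U(p) = p (U(p) = 1*p = p)
Q(T, o) = -4 (Q(T, o) = -2*(o + (2 - o)) = -2*2 = -4)
-13*(G(4, 3) + Q(-3, E(-5, 3))) = -13*(1 - 4) = -13*(-3) = 39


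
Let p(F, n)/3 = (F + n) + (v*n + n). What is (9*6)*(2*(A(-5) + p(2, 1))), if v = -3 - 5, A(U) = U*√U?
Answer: -1296 - 540*I*√5 ≈ -1296.0 - 1207.5*I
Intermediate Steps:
A(U) = U^(3/2)
v = -8
p(F, n) = -18*n + 3*F (p(F, n) = 3*((F + n) + (-8*n + n)) = 3*((F + n) - 7*n) = 3*(F - 6*n) = -18*n + 3*F)
(9*6)*(2*(A(-5) + p(2, 1))) = (9*6)*(2*((-5)^(3/2) + (-18*1 + 3*2))) = 54*(2*(-5*I*√5 + (-18 + 6))) = 54*(2*(-5*I*√5 - 12)) = 54*(2*(-12 - 5*I*√5)) = 54*(-24 - 10*I*√5) = -1296 - 540*I*√5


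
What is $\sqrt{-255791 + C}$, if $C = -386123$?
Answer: $i \sqrt{641914} \approx 801.2 i$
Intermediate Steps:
$\sqrt{-255791 + C} = \sqrt{-255791 - 386123} = \sqrt{-641914} = i \sqrt{641914}$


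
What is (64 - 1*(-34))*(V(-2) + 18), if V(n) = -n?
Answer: 1960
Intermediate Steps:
(64 - 1*(-34))*(V(-2) + 18) = (64 - 1*(-34))*(-1*(-2) + 18) = (64 + 34)*(2 + 18) = 98*20 = 1960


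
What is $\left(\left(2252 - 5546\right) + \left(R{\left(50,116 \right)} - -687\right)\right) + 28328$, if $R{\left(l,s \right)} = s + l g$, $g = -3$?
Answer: $25687$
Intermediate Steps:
$R{\left(l,s \right)} = s - 3 l$ ($R{\left(l,s \right)} = s + l \left(-3\right) = s - 3 l$)
$\left(\left(2252 - 5546\right) + \left(R{\left(50,116 \right)} - -687\right)\right) + 28328 = \left(\left(2252 - 5546\right) + \left(\left(116 - 150\right) - -687\right)\right) + 28328 = \left(\left(2252 - 5546\right) + \left(\left(116 - 150\right) + 687\right)\right) + 28328 = \left(-3294 + \left(-34 + 687\right)\right) + 28328 = \left(-3294 + 653\right) + 28328 = -2641 + 28328 = 25687$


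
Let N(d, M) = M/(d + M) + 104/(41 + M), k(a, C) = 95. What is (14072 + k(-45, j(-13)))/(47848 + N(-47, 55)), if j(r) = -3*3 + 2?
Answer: 340008/1148543 ≈ 0.29603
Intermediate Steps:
j(r) = -7 (j(r) = -9 + 2 = -7)
N(d, M) = 104/(41 + M) + M/(M + d) (N(d, M) = M/(M + d) + 104/(41 + M) = 104/(41 + M) + M/(M + d))
(14072 + k(-45, j(-13)))/(47848 + N(-47, 55)) = (14072 + 95)/(47848 + (55² + 104*(-47) + 145*55)/(55² + 41*55 + 41*(-47) + 55*(-47))) = 14167/(47848 + (3025 - 4888 + 7975)/(3025 + 2255 - 1927 - 2585)) = 14167/(47848 + 6112/768) = 14167/(47848 + (1/768)*6112) = 14167/(47848 + 191/24) = 14167/(1148543/24) = 14167*(24/1148543) = 340008/1148543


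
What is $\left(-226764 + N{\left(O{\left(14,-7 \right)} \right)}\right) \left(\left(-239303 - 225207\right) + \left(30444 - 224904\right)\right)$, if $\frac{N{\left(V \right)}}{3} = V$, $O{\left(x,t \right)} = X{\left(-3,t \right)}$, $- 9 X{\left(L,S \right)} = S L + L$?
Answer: $149434626900$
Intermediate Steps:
$X{\left(L,S \right)} = - \frac{L}{9} - \frac{L S}{9}$ ($X{\left(L,S \right)} = - \frac{S L + L}{9} = - \frac{L S + L}{9} = - \frac{L + L S}{9} = - \frac{L}{9} - \frac{L S}{9}$)
$O{\left(x,t \right)} = \frac{1}{3} + \frac{t}{3}$ ($O{\left(x,t \right)} = \left(- \frac{1}{9}\right) \left(-3\right) \left(1 + t\right) = \frac{1}{3} + \frac{t}{3}$)
$N{\left(V \right)} = 3 V$
$\left(-226764 + N{\left(O{\left(14,-7 \right)} \right)}\right) \left(\left(-239303 - 225207\right) + \left(30444 - 224904\right)\right) = \left(-226764 + 3 \left(\frac{1}{3} + \frac{1}{3} \left(-7\right)\right)\right) \left(\left(-239303 - 225207\right) + \left(30444 - 224904\right)\right) = \left(-226764 + 3 \left(\frac{1}{3} - \frac{7}{3}\right)\right) \left(\left(-239303 - 225207\right) - 194460\right) = \left(-226764 + 3 \left(-2\right)\right) \left(-464510 - 194460\right) = \left(-226764 - 6\right) \left(-658970\right) = \left(-226770\right) \left(-658970\right) = 149434626900$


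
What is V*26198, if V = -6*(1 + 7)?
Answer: -1257504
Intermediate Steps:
V = -48 (V = -6*8 = -48)
V*26198 = -48*26198 = -1257504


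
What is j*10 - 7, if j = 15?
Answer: 143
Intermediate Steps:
j*10 - 7 = 15*10 - 7 = 150 - 7 = 143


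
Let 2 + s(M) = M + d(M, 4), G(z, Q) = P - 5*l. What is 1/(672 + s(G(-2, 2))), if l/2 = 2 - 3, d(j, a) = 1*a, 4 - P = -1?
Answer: 1/689 ≈ 0.0014514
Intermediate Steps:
P = 5 (P = 4 - 1*(-1) = 4 + 1 = 5)
d(j, a) = a
l = -2 (l = 2*(2 - 3) = 2*(-1) = -2)
G(z, Q) = 15 (G(z, Q) = 5 - 5*(-2) = 5 + 10 = 15)
s(M) = 2 + M (s(M) = -2 + (M + 4) = -2 + (4 + M) = 2 + M)
1/(672 + s(G(-2, 2))) = 1/(672 + (2 + 15)) = 1/(672 + 17) = 1/689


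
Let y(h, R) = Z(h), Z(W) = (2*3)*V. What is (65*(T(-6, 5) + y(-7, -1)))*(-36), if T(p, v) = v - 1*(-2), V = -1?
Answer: -2340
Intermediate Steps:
T(p, v) = 2 + v (T(p, v) = v + 2 = 2 + v)
Z(W) = -6 (Z(W) = (2*3)*(-1) = 6*(-1) = -6)
y(h, R) = -6
(65*(T(-6, 5) + y(-7, -1)))*(-36) = (65*((2 + 5) - 6))*(-36) = (65*(7 - 6))*(-36) = (65*1)*(-36) = 65*(-36) = -2340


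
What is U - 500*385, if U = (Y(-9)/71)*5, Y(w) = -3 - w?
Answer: -13667470/71 ≈ -1.9250e+5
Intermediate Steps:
U = 30/71 (U = ((-3 - 1*(-9))/71)*5 = ((-3 + 9)*(1/71))*5 = (6*(1/71))*5 = (6/71)*5 = 30/71 ≈ 0.42254)
U - 500*385 = 30/71 - 500*385 = 30/71 - 192500 = -13667470/71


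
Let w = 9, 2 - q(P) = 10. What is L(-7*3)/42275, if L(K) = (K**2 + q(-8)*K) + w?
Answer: 618/42275 ≈ 0.014619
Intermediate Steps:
q(P) = -8 (q(P) = 2 - 1*10 = 2 - 10 = -8)
L(K) = 9 + K**2 - 8*K (L(K) = (K**2 - 8*K) + 9 = 9 + K**2 - 8*K)
L(-7*3)/42275 = (9 + (-7*3)**2 - (-56)*3)/42275 = (9 + (-21)**2 - 8*(-21))*(1/42275) = (9 + 441 + 168)*(1/42275) = 618*(1/42275) = 618/42275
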